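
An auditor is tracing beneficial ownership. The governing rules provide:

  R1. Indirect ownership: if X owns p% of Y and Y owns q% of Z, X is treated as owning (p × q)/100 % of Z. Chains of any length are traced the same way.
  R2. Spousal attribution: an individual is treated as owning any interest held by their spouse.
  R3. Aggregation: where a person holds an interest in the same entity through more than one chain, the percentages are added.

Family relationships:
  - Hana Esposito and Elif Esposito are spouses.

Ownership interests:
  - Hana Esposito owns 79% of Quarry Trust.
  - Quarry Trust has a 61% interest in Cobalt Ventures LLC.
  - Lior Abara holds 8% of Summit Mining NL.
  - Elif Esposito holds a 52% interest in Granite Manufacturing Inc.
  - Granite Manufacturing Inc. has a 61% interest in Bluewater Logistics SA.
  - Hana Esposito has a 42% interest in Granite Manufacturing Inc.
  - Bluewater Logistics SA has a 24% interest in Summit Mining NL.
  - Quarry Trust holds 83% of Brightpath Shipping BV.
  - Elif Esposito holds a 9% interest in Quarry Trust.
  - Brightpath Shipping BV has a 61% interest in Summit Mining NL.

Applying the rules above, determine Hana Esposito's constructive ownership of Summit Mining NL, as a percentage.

By spousal attribution (R2), Hana Esposito is treated as also owning Elif Esposito's interest in Granite Manufacturing Inc, giving 42% + 52% = 94%.
By spousal attribution (R2), Hana Esposito is treated as also owning Elif Esposito's interest in Quarry Trust, giving 79% + 9% = 88%.
Chain via Granite Manufacturing Inc. → Bluewater Logistics SA (R1): 94% × 61% × 24% = 13.7616% of Summit Mining NL.
Chain via Quarry Trust → Brightpath Shipping BV (R1): 88% × 83% × 61% = 44.5544% of Summit Mining NL.
Aggregating (R3): 13.7616% + 44.5544% = 58.316%.

58.316%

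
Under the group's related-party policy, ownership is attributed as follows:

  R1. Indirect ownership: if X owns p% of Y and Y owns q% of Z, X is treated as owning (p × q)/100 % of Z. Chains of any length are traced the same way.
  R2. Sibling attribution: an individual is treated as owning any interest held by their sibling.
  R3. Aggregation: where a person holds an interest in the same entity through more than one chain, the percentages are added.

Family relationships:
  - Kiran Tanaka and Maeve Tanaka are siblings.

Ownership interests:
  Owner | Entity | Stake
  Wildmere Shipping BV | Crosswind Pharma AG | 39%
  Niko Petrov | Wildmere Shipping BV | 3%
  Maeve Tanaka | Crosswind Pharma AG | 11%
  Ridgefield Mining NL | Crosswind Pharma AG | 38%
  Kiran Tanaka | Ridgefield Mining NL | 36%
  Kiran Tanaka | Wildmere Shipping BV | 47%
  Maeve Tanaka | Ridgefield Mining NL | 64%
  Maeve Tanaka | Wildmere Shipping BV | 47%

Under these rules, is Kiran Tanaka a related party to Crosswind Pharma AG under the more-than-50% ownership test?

Yes

By sibling attribution (R2), Kiran Tanaka is treated as also owning Maeve Tanaka's interest in Wildmere Shipping BV, giving 47% + 47% = 94%.
By sibling attribution (R2), Kiran Tanaka is treated as also owning Maeve Tanaka's interest in Ridgefield Mining NL, giving 36% + 64% = 100%.
By sibling attribution (R2), Kiran Tanaka is treated as owning Maeve Tanaka's 11% interest in Crosswind Pharma AG.
Chain via Wildmere Shipping BV (R1): 94% × 39% = 36.66% of Crosswind Pharma AG.
Chain via Ridgefield Mining NL (R1): 100% × 38% = 38% of Crosswind Pharma AG.
Direct interest in Crosswind Pharma AG: 11%.
Aggregating (R3): 36.66% + 38% + 11% = 85.66%.
85.66% exceeds the 50% threshold, so Kiran is a related party to Crosswind Pharma AG.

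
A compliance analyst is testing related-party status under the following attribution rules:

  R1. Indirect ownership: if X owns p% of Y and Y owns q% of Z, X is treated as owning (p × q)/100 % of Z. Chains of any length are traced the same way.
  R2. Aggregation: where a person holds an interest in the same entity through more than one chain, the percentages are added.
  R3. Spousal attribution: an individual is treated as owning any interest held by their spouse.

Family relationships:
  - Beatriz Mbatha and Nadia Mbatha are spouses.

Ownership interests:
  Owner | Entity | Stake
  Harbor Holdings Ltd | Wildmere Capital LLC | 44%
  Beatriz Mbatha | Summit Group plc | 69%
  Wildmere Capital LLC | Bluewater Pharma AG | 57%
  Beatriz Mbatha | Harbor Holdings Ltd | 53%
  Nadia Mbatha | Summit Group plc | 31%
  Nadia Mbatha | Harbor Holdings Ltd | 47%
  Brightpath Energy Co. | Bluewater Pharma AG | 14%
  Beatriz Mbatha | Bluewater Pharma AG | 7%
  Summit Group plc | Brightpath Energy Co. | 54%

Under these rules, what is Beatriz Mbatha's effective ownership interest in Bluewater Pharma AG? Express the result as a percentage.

39.64%

By spousal attribution (R3), Beatriz Mbatha is treated as also owning Nadia Mbatha's interest in Harbor Holdings Ltd, giving 53% + 47% = 100%.
By spousal attribution (R3), Beatriz Mbatha is treated as also owning Nadia Mbatha's interest in Summit Group plc, giving 69% + 31% = 100%.
Chain via Harbor Holdings Ltd → Wildmere Capital LLC (R1): 100% × 44% × 57% = 25.08% of Bluewater Pharma AG.
Chain via Summit Group plc → Brightpath Energy Co. (R1): 100% × 54% × 14% = 7.56% of Bluewater Pharma AG.
Direct interest in Bluewater Pharma AG: 7%.
Aggregating (R2): 25.08% + 7.56% + 7% = 39.64%.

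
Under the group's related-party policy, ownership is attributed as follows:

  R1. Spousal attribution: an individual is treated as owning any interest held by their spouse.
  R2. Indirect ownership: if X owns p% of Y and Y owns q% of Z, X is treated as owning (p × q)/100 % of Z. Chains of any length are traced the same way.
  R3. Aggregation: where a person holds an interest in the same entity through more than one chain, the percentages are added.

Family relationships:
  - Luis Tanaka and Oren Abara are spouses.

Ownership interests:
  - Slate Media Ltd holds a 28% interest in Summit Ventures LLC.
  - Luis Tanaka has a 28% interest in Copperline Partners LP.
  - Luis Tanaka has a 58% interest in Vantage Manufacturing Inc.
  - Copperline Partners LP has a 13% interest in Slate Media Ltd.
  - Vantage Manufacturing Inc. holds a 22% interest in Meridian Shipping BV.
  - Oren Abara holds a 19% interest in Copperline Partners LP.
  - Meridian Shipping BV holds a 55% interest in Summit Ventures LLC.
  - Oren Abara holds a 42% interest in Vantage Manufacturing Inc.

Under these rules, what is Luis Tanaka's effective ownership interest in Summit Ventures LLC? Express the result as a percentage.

13.8108%

By spousal attribution (R1), Luis Tanaka is treated as also owning Oren Abara's interest in Vantage Manufacturing Inc, giving 58% + 42% = 100%.
By spousal attribution (R1), Luis Tanaka is treated as also owning Oren Abara's interest in Copperline Partners LP, giving 28% + 19% = 47%.
Chain via Vantage Manufacturing Inc. → Meridian Shipping BV (R2): 100% × 22% × 55% = 12.1% of Summit Ventures LLC.
Chain via Copperline Partners LP → Slate Media Ltd (R2): 47% × 13% × 28% = 1.7108% of Summit Ventures LLC.
Aggregating (R3): 12.1% + 1.7108% = 13.8108%.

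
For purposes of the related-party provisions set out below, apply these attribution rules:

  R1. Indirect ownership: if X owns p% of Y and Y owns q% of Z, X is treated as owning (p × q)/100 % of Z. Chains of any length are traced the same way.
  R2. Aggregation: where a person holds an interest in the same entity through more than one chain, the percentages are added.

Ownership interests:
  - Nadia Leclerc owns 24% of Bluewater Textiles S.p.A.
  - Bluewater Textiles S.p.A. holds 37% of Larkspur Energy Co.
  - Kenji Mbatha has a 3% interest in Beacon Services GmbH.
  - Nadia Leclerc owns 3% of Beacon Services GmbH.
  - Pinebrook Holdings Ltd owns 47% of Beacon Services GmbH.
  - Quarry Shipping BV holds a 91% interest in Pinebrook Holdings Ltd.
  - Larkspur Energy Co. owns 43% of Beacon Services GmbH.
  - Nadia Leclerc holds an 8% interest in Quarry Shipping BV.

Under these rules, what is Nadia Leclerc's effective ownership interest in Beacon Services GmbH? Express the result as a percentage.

Chain via Bluewater Textiles S.p.A. → Larkspur Energy Co. (R1): 24% × 37% × 43% = 3.8184% of Beacon Services GmbH.
Chain via Quarry Shipping BV → Pinebrook Holdings Ltd (R1): 8% × 91% × 47% = 3.4216% of Beacon Services GmbH.
Direct interest in Beacon Services GmbH: 3%.
Aggregating (R2): 3.8184% + 3.4216% + 3% = 10.24%.

10.24%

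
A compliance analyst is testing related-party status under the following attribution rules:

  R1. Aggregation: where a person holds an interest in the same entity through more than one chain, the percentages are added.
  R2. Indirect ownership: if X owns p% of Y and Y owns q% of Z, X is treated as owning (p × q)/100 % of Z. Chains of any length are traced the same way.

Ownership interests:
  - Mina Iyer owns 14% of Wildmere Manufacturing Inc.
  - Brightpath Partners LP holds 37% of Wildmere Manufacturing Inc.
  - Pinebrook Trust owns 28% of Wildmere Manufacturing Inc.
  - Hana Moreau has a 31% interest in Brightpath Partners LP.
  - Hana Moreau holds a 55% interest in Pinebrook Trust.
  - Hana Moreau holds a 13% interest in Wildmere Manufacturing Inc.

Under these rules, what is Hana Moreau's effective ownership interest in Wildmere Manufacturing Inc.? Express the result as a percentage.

Chain via Brightpath Partners LP (R2): 31% × 37% = 11.47% of Wildmere Manufacturing Inc.
Chain via Pinebrook Trust (R2): 55% × 28% = 15.4% of Wildmere Manufacturing Inc.
Direct interest in Wildmere Manufacturing Inc: 13%.
Aggregating (R1): 11.47% + 15.4% + 13% = 39.87%.

39.87%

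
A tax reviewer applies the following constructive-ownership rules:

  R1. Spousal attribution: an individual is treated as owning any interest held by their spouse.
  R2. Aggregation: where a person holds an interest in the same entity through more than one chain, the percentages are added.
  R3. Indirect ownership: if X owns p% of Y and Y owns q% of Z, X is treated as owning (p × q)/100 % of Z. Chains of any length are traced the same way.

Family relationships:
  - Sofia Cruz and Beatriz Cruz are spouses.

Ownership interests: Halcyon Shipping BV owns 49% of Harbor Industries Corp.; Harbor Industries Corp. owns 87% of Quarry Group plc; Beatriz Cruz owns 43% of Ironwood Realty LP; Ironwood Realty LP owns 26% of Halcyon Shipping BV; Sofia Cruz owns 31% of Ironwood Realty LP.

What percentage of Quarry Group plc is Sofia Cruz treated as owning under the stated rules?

8.202012%

By spousal attribution (R1), Sofia Cruz is treated as also owning Beatriz Cruz's interest in Ironwood Realty LP, giving 31% + 43% = 74%.
Chain via Ironwood Realty LP → Halcyon Shipping BV → Harbor Industries Corp. (R3): 74% × 26% × 49% × 87% = 8.202012% of Quarry Group plc.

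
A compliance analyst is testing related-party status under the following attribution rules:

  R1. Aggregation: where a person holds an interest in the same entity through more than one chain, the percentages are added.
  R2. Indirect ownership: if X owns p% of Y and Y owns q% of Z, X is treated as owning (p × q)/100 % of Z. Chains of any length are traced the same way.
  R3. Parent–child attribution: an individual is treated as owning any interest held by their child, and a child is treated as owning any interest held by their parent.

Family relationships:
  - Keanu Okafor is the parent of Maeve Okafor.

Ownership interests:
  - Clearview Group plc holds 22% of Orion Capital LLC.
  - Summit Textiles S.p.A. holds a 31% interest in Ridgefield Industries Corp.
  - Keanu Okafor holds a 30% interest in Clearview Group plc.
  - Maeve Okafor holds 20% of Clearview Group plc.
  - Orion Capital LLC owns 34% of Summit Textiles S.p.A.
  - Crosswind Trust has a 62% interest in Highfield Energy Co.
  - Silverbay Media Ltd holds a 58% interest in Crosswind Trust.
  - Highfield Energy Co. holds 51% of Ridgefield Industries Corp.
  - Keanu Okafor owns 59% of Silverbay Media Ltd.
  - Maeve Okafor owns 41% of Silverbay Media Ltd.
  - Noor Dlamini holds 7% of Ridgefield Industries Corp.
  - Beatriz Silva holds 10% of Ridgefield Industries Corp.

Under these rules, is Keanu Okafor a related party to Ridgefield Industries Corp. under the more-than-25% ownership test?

No

By parent–child attribution (R3), Keanu Okafor is treated as also owning Maeve Okafor's interest in Silverbay Media Ltd, giving 59% + 41% = 100%.
By parent–child attribution (R3), Keanu Okafor is treated as also owning Maeve Okafor's interest in Clearview Group plc, giving 30% + 20% = 50%.
Chain via Silverbay Media Ltd → Crosswind Trust → Highfield Energy Co. (R2): 100% × 58% × 62% × 51% = 18.3396% of Ridgefield Industries Corp.
Chain via Clearview Group plc → Orion Capital LLC → Summit Textiles S.p.A. (R2): 50% × 22% × 34% × 31% = 1.1594% of Ridgefield Industries Corp.
Aggregating (R1): 18.3396% + 1.1594% = 19.499%.
19.499% does not exceed the 25% threshold, so Keanu is not a related party to Ridgefield Industries Corp.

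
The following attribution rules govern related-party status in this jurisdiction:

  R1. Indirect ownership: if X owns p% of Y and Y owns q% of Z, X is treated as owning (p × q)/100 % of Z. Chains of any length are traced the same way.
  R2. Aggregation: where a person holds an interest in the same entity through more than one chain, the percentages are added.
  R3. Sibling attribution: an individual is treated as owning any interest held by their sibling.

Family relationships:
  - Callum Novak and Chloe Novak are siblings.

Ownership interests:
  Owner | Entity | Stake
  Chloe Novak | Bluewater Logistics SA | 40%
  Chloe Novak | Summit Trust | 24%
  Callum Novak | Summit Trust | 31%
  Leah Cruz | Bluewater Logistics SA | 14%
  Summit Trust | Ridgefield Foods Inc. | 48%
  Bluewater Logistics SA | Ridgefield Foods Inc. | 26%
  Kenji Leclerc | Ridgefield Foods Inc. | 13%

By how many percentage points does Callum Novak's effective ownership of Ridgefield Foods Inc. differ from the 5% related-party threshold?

31.8

By sibling attribution (R3), Callum Novak is treated as also owning Chloe Novak's interest in Summit Trust, giving 31% + 24% = 55%.
By sibling attribution (R3), Callum Novak is treated as owning Chloe Novak's 40% interest in Bluewater Logistics SA.
Chain via Summit Trust (R1): 55% × 48% = 26.4% of Ridgefield Foods Inc.
Chain via Bluewater Logistics SA (R1): 40% × 26% = 10.4% of Ridgefield Foods Inc.
Aggregating (R2): 26.4% + 10.4% = 36.8%.
36.8% exceeds the 5% threshold by 31.8 percentage points.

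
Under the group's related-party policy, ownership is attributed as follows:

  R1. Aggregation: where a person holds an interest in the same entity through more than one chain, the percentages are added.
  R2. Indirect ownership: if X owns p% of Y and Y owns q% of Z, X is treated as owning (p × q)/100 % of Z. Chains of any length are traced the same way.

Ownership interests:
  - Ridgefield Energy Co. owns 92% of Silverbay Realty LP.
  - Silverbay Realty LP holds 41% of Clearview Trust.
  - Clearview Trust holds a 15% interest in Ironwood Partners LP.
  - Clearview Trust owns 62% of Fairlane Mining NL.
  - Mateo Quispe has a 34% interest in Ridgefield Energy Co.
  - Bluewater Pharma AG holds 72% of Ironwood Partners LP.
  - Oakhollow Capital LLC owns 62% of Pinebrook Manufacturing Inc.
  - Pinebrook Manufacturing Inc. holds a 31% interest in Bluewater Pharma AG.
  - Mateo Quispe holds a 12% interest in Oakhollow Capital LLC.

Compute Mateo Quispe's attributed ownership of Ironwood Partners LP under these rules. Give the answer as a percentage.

Chain via Ridgefield Energy Co. → Silverbay Realty LP → Clearview Trust (R2): 34% × 92% × 41% × 15% = 1.92372% of Ironwood Partners LP.
Chain via Oakhollow Capital LLC → Pinebrook Manufacturing Inc. → Bluewater Pharma AG (R2): 12% × 62% × 31% × 72% = 1.660608% of Ironwood Partners LP.
Aggregating (R1): 1.92372% + 1.660608% = 3.584328%.

3.584328%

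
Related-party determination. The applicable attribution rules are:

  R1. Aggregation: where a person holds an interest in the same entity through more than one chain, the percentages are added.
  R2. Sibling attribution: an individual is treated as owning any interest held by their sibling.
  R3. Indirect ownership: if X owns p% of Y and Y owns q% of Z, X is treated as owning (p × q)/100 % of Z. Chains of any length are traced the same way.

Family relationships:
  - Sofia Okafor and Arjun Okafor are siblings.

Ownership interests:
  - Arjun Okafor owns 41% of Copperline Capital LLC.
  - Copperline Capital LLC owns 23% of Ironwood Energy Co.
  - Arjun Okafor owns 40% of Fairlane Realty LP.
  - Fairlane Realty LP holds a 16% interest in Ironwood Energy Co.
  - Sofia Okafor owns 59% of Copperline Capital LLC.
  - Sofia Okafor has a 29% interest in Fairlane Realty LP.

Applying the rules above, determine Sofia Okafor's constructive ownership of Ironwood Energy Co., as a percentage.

34.04%

By sibling attribution (R2), Sofia Okafor is treated as also owning Arjun Okafor's interest in Fairlane Realty LP, giving 29% + 40% = 69%.
By sibling attribution (R2), Sofia Okafor is treated as also owning Arjun Okafor's interest in Copperline Capital LLC, giving 59% + 41% = 100%.
Chain via Fairlane Realty LP (R3): 69% × 16% = 11.04% of Ironwood Energy Co.
Chain via Copperline Capital LLC (R3): 100% × 23% = 23% of Ironwood Energy Co.
Aggregating (R1): 11.04% + 23% = 34.04%.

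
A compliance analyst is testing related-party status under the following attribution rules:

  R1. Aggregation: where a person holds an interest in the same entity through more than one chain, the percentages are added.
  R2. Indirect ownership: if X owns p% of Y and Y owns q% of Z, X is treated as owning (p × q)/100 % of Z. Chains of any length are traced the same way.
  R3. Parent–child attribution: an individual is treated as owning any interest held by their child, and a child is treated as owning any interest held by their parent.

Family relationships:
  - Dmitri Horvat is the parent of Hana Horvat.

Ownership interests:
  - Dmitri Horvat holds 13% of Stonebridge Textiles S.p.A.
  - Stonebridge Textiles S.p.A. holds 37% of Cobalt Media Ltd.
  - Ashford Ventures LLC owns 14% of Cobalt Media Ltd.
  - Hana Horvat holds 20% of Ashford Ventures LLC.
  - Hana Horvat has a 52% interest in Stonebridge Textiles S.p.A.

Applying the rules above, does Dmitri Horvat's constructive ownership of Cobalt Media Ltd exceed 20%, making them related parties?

By parent–child attribution (R3), Dmitri Horvat is treated as also owning Hana Horvat's interest in Stonebridge Textiles S.p.A, giving 13% + 52% = 65%.
By parent–child attribution (R3), Dmitri Horvat is treated as owning Hana Horvat's 20% interest in Ashford Ventures LLC.
Chain via Stonebridge Textiles S.p.A. (R2): 65% × 37% = 24.05% of Cobalt Media Ltd.
Chain via Ashford Ventures LLC (R2): 20% × 14% = 2.8% of Cobalt Media Ltd.
Aggregating (R1): 24.05% + 2.8% = 26.85%.
26.85% exceeds the 20% threshold, so Dmitri is a related party to Cobalt Media Ltd.

Yes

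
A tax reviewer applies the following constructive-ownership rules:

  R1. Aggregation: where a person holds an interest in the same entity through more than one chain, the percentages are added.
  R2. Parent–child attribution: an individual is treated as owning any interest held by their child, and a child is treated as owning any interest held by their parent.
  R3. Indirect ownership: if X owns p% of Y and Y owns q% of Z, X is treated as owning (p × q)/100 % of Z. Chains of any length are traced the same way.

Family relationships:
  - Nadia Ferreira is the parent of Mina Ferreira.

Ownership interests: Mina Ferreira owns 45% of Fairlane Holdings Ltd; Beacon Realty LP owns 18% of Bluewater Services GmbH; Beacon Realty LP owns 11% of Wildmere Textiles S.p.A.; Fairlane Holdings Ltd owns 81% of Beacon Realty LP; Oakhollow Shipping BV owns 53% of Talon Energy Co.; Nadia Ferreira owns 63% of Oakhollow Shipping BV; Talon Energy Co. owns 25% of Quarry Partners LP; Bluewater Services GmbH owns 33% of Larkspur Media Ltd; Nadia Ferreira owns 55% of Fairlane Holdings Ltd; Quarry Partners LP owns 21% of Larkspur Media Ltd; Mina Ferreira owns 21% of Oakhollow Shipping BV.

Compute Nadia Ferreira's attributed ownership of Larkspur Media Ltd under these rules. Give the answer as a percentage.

By parent–child attribution (R2), Nadia Ferreira is treated as also owning Mina Ferreira's interest in Fairlane Holdings Ltd, giving 55% + 45% = 100%.
By parent–child attribution (R2), Nadia Ferreira is treated as also owning Mina Ferreira's interest in Oakhollow Shipping BV, giving 63% + 21% = 84%.
Chain via Fairlane Holdings Ltd → Beacon Realty LP → Bluewater Services GmbH (R3): 100% × 81% × 18% × 33% = 4.8114% of Larkspur Media Ltd.
Chain via Oakhollow Shipping BV → Talon Energy Co. → Quarry Partners LP (R3): 84% × 53% × 25% × 21% = 2.3373% of Larkspur Media Ltd.
Aggregating (R1): 4.8114% + 2.3373% = 7.1487%.

7.1487%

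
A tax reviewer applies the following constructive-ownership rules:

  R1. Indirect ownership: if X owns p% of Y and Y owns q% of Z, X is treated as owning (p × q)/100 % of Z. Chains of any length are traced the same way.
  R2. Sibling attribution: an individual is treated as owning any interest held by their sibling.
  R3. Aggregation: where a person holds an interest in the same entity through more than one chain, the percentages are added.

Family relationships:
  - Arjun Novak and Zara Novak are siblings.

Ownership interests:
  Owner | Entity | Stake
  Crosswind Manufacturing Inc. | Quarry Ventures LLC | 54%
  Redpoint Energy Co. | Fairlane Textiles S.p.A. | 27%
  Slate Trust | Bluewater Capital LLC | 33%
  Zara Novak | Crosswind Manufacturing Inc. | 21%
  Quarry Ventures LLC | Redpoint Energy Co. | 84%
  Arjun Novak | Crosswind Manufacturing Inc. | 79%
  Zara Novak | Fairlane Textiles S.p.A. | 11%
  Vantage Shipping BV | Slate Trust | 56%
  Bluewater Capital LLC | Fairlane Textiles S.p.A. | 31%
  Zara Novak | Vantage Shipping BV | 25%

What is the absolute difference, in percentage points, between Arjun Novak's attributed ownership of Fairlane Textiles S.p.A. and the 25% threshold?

0.3206

By sibling attribution (R2), Arjun Novak is treated as also owning Zara Novak's interest in Crosswind Manufacturing Inc, giving 79% + 21% = 100%.
By sibling attribution (R2), Arjun Novak is treated as owning Zara Novak's 25% interest in Vantage Shipping BV.
By sibling attribution (R2), Arjun Novak is treated as owning Zara Novak's 11% interest in Fairlane Textiles S.p.A.
Chain via Crosswind Manufacturing Inc. → Quarry Ventures LLC → Redpoint Energy Co. (R1): 100% × 54% × 84% × 27% = 12.2472% of Fairlane Textiles S.p.A.
Chain via Vantage Shipping BV → Slate Trust → Bluewater Capital LLC (R1): 25% × 56% × 33% × 31% = 1.4322% of Fairlane Textiles S.p.A.
Direct interest in Fairlane Textiles S.p.A: 11%.
Aggregating (R3): 12.2472% + 1.4322% + 11% = 24.6794%.
24.6794% falls short of the 25% threshold by 0.3206 percentage points.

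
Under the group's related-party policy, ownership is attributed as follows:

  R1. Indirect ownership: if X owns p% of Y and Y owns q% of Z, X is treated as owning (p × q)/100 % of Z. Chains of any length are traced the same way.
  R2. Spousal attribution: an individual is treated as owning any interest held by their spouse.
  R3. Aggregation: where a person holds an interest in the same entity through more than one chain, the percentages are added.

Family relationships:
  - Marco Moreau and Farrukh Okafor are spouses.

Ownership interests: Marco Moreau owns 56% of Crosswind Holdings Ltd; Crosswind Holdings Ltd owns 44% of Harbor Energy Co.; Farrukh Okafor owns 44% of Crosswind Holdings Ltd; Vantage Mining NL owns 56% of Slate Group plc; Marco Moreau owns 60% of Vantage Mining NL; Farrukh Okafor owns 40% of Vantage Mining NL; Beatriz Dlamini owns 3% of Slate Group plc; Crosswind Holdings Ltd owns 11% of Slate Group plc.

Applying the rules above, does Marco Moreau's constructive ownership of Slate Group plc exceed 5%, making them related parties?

By spousal attribution (R2), Marco Moreau is treated as also owning Farrukh Okafor's interest in Crosswind Holdings Ltd, giving 56% + 44% = 100%.
By spousal attribution (R2), Marco Moreau is treated as also owning Farrukh Okafor's interest in Vantage Mining NL, giving 60% + 40% = 100%.
Chain via Crosswind Holdings Ltd (R1): 100% × 11% = 11% of Slate Group plc.
Chain via Vantage Mining NL (R1): 100% × 56% = 56% of Slate Group plc.
Aggregating (R3): 11% + 56% = 67%.
67% exceeds the 5% threshold, so Marco is a related party to Slate Group plc.

Yes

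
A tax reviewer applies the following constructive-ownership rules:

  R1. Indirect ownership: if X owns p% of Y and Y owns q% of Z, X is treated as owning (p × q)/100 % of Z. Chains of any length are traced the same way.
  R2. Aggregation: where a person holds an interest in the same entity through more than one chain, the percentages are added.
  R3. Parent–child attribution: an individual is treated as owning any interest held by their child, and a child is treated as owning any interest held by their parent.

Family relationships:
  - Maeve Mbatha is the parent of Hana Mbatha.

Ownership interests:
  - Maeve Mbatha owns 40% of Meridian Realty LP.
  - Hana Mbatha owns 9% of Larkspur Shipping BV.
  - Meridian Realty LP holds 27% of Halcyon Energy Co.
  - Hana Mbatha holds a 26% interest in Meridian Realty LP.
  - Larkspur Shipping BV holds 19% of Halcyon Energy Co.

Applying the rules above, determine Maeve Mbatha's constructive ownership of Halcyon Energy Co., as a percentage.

19.53%

By parent–child attribution (R3), Maeve Mbatha is treated as also owning Hana Mbatha's interest in Meridian Realty LP, giving 40% + 26% = 66%.
By parent–child attribution (R3), Maeve Mbatha is treated as owning Hana Mbatha's 9% interest in Larkspur Shipping BV.
Chain via Meridian Realty LP (R1): 66% × 27% = 17.82% of Halcyon Energy Co.
Chain via Larkspur Shipping BV (R1): 9% × 19% = 1.71% of Halcyon Energy Co.
Aggregating (R2): 17.82% + 1.71% = 19.53%.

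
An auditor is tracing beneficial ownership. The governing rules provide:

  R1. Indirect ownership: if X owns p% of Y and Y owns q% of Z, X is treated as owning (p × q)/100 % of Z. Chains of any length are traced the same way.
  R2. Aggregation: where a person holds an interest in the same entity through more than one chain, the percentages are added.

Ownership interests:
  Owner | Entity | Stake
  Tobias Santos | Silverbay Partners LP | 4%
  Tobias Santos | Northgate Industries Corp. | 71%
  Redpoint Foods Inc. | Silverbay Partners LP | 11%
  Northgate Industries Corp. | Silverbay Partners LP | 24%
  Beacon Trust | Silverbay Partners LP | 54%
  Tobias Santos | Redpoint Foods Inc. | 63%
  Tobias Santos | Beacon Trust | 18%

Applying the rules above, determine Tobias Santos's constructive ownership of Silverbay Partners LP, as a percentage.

37.69%

Chain via Northgate Industries Corp. (R1): 71% × 24% = 17.04% of Silverbay Partners LP.
Chain via Beacon Trust (R1): 18% × 54% = 9.72% of Silverbay Partners LP.
Chain via Redpoint Foods Inc. (R1): 63% × 11% = 6.93% of Silverbay Partners LP.
Direct interest in Silverbay Partners LP: 4%.
Aggregating (R2): 17.04% + 9.72% + 6.93% + 4% = 37.69%.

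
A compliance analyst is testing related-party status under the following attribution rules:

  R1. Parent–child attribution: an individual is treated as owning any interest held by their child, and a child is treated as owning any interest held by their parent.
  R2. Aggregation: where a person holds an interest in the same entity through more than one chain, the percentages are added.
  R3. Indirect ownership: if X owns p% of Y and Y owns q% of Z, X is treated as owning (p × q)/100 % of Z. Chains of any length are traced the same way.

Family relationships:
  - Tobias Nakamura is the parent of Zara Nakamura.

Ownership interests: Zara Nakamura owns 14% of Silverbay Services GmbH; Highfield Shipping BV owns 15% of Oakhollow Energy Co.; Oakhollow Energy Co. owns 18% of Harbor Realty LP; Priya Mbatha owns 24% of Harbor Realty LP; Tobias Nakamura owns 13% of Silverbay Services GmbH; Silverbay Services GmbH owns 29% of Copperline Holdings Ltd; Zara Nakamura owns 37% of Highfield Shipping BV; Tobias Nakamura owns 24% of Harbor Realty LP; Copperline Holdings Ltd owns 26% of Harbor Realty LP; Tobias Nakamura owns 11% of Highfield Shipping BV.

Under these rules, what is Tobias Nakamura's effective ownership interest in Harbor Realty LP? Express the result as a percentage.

By parent–child attribution (R1), Tobias Nakamura is treated as also owning Zara Nakamura's interest in Highfield Shipping BV, giving 11% + 37% = 48%.
By parent–child attribution (R1), Tobias Nakamura is treated as also owning Zara Nakamura's interest in Silverbay Services GmbH, giving 13% + 14% = 27%.
Chain via Highfield Shipping BV → Oakhollow Energy Co. (R3): 48% × 15% × 18% = 1.296% of Harbor Realty LP.
Chain via Silverbay Services GmbH → Copperline Holdings Ltd (R3): 27% × 29% × 26% = 2.0358% of Harbor Realty LP.
Direct interest in Harbor Realty LP: 24%.
Aggregating (R2): 1.296% + 2.0358% + 24% = 27.3318%.

27.3318%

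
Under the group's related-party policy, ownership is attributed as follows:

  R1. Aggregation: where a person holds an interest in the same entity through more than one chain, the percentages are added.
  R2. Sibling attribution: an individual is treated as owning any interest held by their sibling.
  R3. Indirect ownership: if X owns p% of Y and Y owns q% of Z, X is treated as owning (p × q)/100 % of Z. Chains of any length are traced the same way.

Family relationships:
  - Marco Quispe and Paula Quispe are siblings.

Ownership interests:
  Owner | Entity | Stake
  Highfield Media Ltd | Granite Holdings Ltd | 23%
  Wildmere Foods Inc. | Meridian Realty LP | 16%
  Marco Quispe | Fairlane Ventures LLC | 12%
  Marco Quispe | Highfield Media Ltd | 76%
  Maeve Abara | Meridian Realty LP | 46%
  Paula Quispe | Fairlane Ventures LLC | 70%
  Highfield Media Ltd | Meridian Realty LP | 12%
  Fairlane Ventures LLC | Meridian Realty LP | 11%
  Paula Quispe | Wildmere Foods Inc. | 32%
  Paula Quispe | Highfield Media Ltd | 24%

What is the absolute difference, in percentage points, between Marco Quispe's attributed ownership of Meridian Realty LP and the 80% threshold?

53.86

By sibling attribution (R2), Marco Quispe is treated as also owning Paula Quispe's interest in Fairlane Ventures LLC, giving 12% + 70% = 82%.
By sibling attribution (R2), Marco Quispe is treated as also owning Paula Quispe's interest in Highfield Media Ltd, giving 76% + 24% = 100%.
By sibling attribution (R2), Marco Quispe is treated as owning Paula Quispe's 32% interest in Wildmere Foods Inc.
Chain via Fairlane Ventures LLC (R3): 82% × 11% = 9.02% of Meridian Realty LP.
Chain via Highfield Media Ltd (R3): 100% × 12% = 12% of Meridian Realty LP.
Chain via Wildmere Foods Inc. (R3): 32% × 16% = 5.12% of Meridian Realty LP.
Aggregating (R1): 9.02% + 12% + 5.12% = 26.14%.
26.14% falls short of the 80% threshold by 53.86 percentage points.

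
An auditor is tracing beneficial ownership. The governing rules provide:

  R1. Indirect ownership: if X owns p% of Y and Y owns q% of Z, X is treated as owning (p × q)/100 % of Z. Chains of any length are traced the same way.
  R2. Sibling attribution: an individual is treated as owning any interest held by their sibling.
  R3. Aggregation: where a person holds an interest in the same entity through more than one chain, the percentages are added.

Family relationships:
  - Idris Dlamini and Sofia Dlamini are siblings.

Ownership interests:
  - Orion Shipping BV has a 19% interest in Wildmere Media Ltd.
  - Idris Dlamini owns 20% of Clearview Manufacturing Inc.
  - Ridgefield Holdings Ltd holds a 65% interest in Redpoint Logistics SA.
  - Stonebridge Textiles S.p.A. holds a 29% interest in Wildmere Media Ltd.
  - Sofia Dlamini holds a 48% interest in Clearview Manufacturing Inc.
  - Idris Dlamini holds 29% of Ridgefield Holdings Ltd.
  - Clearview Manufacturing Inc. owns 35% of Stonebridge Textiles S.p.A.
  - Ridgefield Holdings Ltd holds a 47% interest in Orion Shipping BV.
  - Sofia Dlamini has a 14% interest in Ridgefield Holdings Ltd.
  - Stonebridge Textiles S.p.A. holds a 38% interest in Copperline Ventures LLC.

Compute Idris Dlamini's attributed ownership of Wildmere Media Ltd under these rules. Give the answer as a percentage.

10.7419%

By sibling attribution (R2), Idris Dlamini is treated as also owning Sofia Dlamini's interest in Ridgefield Holdings Ltd, giving 29% + 14% = 43%.
By sibling attribution (R2), Idris Dlamini is treated as also owning Sofia Dlamini's interest in Clearview Manufacturing Inc, giving 20% + 48% = 68%.
Chain via Ridgefield Holdings Ltd → Orion Shipping BV (R1): 43% × 47% × 19% = 3.8399% of Wildmere Media Ltd.
Chain via Clearview Manufacturing Inc. → Stonebridge Textiles S.p.A. (R1): 68% × 35% × 29% = 6.902% of Wildmere Media Ltd.
Aggregating (R3): 3.8399% + 6.902% = 10.7419%.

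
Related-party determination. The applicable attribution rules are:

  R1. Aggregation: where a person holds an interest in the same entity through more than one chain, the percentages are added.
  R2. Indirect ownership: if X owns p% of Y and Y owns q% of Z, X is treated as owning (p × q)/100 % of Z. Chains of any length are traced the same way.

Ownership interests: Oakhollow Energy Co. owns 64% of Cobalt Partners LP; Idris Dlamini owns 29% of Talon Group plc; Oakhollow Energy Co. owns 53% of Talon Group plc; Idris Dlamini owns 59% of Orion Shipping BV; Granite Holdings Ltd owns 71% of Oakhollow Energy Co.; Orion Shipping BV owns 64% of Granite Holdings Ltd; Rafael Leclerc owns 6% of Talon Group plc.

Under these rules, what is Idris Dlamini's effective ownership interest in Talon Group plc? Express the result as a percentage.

43.209088%

Chain via Orion Shipping BV → Granite Holdings Ltd → Oakhollow Energy Co. (R2): 59% × 64% × 71% × 53% = 14.209088% of Talon Group plc.
Direct interest in Talon Group plc: 29%.
Aggregating (R1): 14.209088% + 29% = 43.209088%.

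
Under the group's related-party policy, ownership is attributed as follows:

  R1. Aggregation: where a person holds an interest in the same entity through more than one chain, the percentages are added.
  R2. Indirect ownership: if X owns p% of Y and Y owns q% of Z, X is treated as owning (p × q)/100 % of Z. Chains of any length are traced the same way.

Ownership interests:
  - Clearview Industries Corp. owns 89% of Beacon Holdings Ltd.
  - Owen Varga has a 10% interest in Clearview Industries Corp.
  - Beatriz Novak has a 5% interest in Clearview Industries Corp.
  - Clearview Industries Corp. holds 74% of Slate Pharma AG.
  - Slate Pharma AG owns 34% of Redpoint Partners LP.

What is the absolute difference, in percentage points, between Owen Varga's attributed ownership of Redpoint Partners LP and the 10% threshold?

7.484

Chain via Clearview Industries Corp. → Slate Pharma AG (R2): 10% × 74% × 34% = 2.516% of Redpoint Partners LP.
2.516% falls short of the 10% threshold by 7.484 percentage points.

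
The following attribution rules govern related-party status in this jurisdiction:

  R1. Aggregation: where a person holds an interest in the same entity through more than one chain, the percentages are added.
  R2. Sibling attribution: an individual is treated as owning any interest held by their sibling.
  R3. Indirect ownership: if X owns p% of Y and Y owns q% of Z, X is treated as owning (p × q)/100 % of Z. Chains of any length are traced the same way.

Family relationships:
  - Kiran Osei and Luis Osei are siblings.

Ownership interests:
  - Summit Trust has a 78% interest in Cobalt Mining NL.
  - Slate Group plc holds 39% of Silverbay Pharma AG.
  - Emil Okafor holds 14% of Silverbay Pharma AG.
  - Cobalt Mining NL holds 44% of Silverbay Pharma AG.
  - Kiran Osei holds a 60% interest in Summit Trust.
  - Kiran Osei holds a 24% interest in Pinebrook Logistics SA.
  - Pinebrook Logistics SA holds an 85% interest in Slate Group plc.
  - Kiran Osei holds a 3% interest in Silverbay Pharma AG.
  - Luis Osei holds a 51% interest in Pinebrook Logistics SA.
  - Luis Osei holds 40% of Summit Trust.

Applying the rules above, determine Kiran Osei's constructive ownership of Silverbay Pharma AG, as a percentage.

62.1825%

By sibling attribution (R2), Kiran Osei is treated as also owning Luis Osei's interest in Summit Trust, giving 60% + 40% = 100%.
By sibling attribution (R2), Kiran Osei is treated as also owning Luis Osei's interest in Pinebrook Logistics SA, giving 24% + 51% = 75%.
Chain via Summit Trust → Cobalt Mining NL (R3): 100% × 78% × 44% = 34.32% of Silverbay Pharma AG.
Chain via Pinebrook Logistics SA → Slate Group plc (R3): 75% × 85% × 39% = 24.8625% of Silverbay Pharma AG.
Direct interest in Silverbay Pharma AG: 3%.
Aggregating (R1): 34.32% + 24.8625% + 3% = 62.1825%.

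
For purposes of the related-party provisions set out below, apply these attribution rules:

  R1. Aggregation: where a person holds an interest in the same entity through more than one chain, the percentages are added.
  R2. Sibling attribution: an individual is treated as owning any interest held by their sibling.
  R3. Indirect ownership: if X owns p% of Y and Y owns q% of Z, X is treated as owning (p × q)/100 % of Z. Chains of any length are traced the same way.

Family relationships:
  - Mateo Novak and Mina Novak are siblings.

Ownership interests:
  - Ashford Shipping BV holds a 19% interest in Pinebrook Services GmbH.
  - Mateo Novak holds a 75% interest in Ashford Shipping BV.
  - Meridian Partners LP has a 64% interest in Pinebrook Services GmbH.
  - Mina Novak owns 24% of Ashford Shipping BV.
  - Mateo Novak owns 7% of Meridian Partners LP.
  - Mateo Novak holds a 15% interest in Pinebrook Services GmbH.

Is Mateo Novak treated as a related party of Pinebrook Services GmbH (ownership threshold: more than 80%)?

No

By sibling attribution (R2), Mateo Novak is treated as also owning Mina Novak's interest in Ashford Shipping BV, giving 75% + 24% = 99%.
Chain via Meridian Partners LP (R3): 7% × 64% = 4.48% of Pinebrook Services GmbH.
Chain via Ashford Shipping BV (R3): 99% × 19% = 18.81% of Pinebrook Services GmbH.
Direct interest in Pinebrook Services GmbH: 15%.
Aggregating (R1): 4.48% + 18.81% + 15% = 38.29%.
38.29% does not exceed the 80% threshold, so Mateo is not a related party to Pinebrook Services GmbH.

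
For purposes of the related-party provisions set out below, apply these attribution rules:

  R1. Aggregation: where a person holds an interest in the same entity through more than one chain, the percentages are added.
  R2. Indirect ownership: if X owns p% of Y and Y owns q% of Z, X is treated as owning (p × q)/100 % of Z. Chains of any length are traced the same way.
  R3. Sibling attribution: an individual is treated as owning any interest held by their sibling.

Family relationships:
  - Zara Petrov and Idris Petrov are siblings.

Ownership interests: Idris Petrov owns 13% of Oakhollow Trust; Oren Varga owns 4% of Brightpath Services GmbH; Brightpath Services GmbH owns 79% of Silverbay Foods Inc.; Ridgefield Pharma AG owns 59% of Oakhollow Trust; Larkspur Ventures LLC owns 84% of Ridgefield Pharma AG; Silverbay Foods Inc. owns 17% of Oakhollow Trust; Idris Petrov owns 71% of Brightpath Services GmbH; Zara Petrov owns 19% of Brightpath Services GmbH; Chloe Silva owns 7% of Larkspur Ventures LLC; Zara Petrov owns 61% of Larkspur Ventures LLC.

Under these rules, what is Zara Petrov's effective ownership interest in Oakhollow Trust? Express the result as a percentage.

55.3186%

By sibling attribution (R3), Zara Petrov is treated as also owning Idris Petrov's interest in Brightpath Services GmbH, giving 19% + 71% = 90%.
By sibling attribution (R3), Zara Petrov is treated as owning Idris Petrov's 13% interest in Oakhollow Trust.
Chain via Larkspur Ventures LLC → Ridgefield Pharma AG (R2): 61% × 84% × 59% = 30.2316% of Oakhollow Trust.
Chain via Brightpath Services GmbH → Silverbay Foods Inc. (R2): 90% × 79% × 17% = 12.087% of Oakhollow Trust.
Direct interest in Oakhollow Trust: 13%.
Aggregating (R1): 30.2316% + 12.087% + 13% = 55.3186%.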